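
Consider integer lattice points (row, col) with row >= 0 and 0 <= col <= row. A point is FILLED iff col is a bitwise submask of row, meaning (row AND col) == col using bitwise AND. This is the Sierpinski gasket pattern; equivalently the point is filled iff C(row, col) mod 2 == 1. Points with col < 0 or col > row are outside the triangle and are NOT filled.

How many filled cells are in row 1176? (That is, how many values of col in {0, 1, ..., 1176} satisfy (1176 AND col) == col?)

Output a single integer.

1176 in binary = 10010011000
popcount(1176) = number of 1-bits in 10010011000 = 4
A col c satisfies (1176 AND c) == c iff every set bit of c is also set in 1176; each of the 4 set bits of 1176 can independently be on or off in c.
count = 2^4 = 16

Answer: 16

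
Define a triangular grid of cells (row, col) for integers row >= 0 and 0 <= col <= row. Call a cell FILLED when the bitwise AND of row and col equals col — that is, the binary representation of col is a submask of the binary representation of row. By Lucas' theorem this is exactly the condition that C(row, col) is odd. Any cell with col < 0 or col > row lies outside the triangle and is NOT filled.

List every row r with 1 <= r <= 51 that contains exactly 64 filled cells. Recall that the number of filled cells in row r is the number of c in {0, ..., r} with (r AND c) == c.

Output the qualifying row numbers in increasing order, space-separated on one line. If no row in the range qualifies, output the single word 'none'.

Answer: none

Derivation:
Row r has 2^popcount(r) filled cells, so we need popcount(r) = log2(64) = 6.
Scan r = 1..51 and keep those with exactly 6 one-bits:
r=1=1 popcount=1 -> skip
r=2=10 popcount=1 -> skip
r=3=11 popcount=2 -> skip
r=4=100 popcount=1 -> skip
r=5=101 popcount=2 -> skip
r=6=110 popcount=2 -> skip
r=7=111 popcount=3 -> skip
r=8=1000 popcount=1 -> skip
r=9=1001 popcount=2 -> skip
r=10=1010 popcount=2 -> skip
r=11=1011 popcount=3 -> skip
r=12=1100 popcount=2 -> skip
r=13=1101 popcount=3 -> skip
r=14=1110 popcount=3 -> skip
r=15=1111 popcount=4 -> skip
r=16=10000 popcount=1 -> skip
r=17=10001 popcount=2 -> skip
r=18=10010 popcount=2 -> skip
r=19=10011 popcount=3 -> skip
r=20=10100 popcount=2 -> skip
r=21=10101 popcount=3 -> skip
r=22=10110 popcount=3 -> skip
r=23=10111 popcount=4 -> skip
r=24=11000 popcount=2 -> skip
r=25=11001 popcount=3 -> skip
r=26=11010 popcount=3 -> skip
r=27=11011 popcount=4 -> skip
r=28=11100 popcount=3 -> skip
r=29=11101 popcount=4 -> skip
r=30=11110 popcount=4 -> skip
r=31=11111 popcount=5 -> skip
r=32=100000 popcount=1 -> skip
r=33=100001 popcount=2 -> skip
r=34=100010 popcount=2 -> skip
r=35=100011 popcount=3 -> skip
r=36=100100 popcount=2 -> skip
r=37=100101 popcount=3 -> skip
r=38=100110 popcount=3 -> skip
r=39=100111 popcount=4 -> skip
r=40=101000 popcount=2 -> skip
r=41=101001 popcount=3 -> skip
r=42=101010 popcount=3 -> skip
r=43=101011 popcount=4 -> skip
r=44=101100 popcount=3 -> skip
r=45=101101 popcount=4 -> skip
r=46=101110 popcount=4 -> skip
r=47=101111 popcount=5 -> skip
r=48=110000 popcount=2 -> skip
r=49=110001 popcount=3 -> skip
r=50=110010 popcount=3 -> skip
r=51=110011 popcount=4 -> skip
Kept rows: none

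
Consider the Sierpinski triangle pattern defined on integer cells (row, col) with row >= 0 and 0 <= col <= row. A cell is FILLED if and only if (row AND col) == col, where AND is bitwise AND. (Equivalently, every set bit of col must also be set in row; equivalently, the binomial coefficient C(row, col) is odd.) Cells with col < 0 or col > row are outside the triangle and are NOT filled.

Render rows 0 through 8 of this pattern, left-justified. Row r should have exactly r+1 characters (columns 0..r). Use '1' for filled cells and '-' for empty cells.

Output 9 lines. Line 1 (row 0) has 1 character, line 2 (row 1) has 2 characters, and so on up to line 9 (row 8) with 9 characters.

r0=0: 1
r1=1: 11
r2=10: 1-1
r3=11: 1111
r4=100: 1---1
r5=101: 11--11
r6=110: 1-1-1-1
r7=111: 11111111
r8=1000: 1-------1

Answer: 1
11
1-1
1111
1---1
11--11
1-1-1-1
11111111
1-------1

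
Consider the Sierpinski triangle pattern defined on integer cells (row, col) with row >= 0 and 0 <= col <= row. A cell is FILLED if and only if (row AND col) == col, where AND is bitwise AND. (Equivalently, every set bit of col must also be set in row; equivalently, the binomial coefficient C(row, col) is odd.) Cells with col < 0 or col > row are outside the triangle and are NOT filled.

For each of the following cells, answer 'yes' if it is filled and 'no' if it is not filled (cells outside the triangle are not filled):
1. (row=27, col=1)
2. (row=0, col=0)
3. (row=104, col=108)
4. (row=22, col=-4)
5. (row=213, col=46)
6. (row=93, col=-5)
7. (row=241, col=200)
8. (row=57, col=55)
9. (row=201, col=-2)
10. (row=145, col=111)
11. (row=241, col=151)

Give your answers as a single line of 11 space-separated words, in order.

(27,1): row=0b11011, col=0b1, row AND col = 0b1 = 1; 1 == 1 -> filled
(0,0): row=0b0, col=0b0, row AND col = 0b0 = 0; 0 == 0 -> filled
(104,108): col outside [0, 104] -> not filled
(22,-4): col outside [0, 22] -> not filled
(213,46): row=0b11010101, col=0b101110, row AND col = 0b100 = 4; 4 != 46 -> empty
(93,-5): col outside [0, 93] -> not filled
(241,200): row=0b11110001, col=0b11001000, row AND col = 0b11000000 = 192; 192 != 200 -> empty
(57,55): row=0b111001, col=0b110111, row AND col = 0b110001 = 49; 49 != 55 -> empty
(201,-2): col outside [0, 201] -> not filled
(145,111): row=0b10010001, col=0b1101111, row AND col = 0b1 = 1; 1 != 111 -> empty
(241,151): row=0b11110001, col=0b10010111, row AND col = 0b10010001 = 145; 145 != 151 -> empty

Answer: yes yes no no no no no no no no no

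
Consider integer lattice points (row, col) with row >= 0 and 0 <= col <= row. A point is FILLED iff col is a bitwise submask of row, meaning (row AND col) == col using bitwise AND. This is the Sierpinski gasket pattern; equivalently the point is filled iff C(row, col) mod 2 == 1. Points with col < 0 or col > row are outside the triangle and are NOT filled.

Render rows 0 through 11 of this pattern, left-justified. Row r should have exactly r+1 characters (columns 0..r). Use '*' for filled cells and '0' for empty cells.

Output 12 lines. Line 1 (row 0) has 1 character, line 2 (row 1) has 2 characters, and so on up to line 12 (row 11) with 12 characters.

r0=0: *
r1=1: **
r2=10: *0*
r3=11: ****
r4=100: *000*
r5=101: **00**
r6=110: *0*0*0*
r7=111: ********
r8=1000: *0000000*
r9=1001: **000000**
r10=1010: *0*00000*0*
r11=1011: ****0000****

Answer: *
**
*0*
****
*000*
**00**
*0*0*0*
********
*0000000*
**000000**
*0*00000*0*
****0000****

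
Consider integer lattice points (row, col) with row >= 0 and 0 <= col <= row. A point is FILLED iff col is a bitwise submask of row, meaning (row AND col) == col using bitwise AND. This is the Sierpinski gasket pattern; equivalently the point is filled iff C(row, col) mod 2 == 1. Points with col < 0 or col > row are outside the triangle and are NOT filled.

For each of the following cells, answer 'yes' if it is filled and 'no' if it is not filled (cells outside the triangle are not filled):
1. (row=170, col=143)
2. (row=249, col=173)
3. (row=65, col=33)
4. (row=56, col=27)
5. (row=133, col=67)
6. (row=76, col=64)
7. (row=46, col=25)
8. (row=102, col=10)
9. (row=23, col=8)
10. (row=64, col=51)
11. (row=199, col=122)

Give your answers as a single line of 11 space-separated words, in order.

(170,143): row=0b10101010, col=0b10001111, row AND col = 0b10001010 = 138; 138 != 143 -> empty
(249,173): row=0b11111001, col=0b10101101, row AND col = 0b10101001 = 169; 169 != 173 -> empty
(65,33): row=0b1000001, col=0b100001, row AND col = 0b1 = 1; 1 != 33 -> empty
(56,27): row=0b111000, col=0b11011, row AND col = 0b11000 = 24; 24 != 27 -> empty
(133,67): row=0b10000101, col=0b1000011, row AND col = 0b1 = 1; 1 != 67 -> empty
(76,64): row=0b1001100, col=0b1000000, row AND col = 0b1000000 = 64; 64 == 64 -> filled
(46,25): row=0b101110, col=0b11001, row AND col = 0b1000 = 8; 8 != 25 -> empty
(102,10): row=0b1100110, col=0b1010, row AND col = 0b10 = 2; 2 != 10 -> empty
(23,8): row=0b10111, col=0b1000, row AND col = 0b0 = 0; 0 != 8 -> empty
(64,51): row=0b1000000, col=0b110011, row AND col = 0b0 = 0; 0 != 51 -> empty
(199,122): row=0b11000111, col=0b1111010, row AND col = 0b1000010 = 66; 66 != 122 -> empty

Answer: no no no no no yes no no no no no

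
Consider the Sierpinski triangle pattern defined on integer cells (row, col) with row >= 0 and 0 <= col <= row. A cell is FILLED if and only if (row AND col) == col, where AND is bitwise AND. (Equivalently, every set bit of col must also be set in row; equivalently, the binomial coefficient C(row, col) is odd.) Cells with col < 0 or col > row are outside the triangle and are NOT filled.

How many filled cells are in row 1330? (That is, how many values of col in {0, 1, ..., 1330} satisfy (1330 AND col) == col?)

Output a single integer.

Answer: 32

Derivation:
1330 in binary = 10100110010
popcount(1330) = number of 1-bits in 10100110010 = 5
A col c satisfies (1330 AND c) == c iff every set bit of c is also set in 1330; each of the 5 set bits of 1330 can independently be on or off in c.
count = 2^5 = 32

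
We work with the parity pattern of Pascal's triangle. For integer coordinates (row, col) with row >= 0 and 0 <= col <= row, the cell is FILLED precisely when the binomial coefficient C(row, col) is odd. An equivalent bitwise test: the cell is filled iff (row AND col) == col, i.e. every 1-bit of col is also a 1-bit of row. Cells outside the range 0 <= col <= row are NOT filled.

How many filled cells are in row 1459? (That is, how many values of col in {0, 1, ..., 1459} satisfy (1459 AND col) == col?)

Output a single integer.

1459 in binary = 10110110011
popcount(1459) = number of 1-bits in 10110110011 = 7
A col c satisfies (1459 AND c) == c iff every set bit of c is also set in 1459; each of the 7 set bits of 1459 can independently be on or off in c.
count = 2^7 = 128

Answer: 128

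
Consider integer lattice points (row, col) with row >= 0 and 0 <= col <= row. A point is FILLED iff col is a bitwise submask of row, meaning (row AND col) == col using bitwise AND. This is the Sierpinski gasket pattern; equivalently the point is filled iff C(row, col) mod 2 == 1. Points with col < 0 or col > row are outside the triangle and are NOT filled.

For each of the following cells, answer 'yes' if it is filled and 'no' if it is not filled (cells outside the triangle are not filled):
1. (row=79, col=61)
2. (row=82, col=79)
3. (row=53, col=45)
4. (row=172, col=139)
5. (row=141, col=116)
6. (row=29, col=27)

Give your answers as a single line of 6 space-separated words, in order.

(79,61): row=0b1001111, col=0b111101, row AND col = 0b1101 = 13; 13 != 61 -> empty
(82,79): row=0b1010010, col=0b1001111, row AND col = 0b1000010 = 66; 66 != 79 -> empty
(53,45): row=0b110101, col=0b101101, row AND col = 0b100101 = 37; 37 != 45 -> empty
(172,139): row=0b10101100, col=0b10001011, row AND col = 0b10001000 = 136; 136 != 139 -> empty
(141,116): row=0b10001101, col=0b1110100, row AND col = 0b100 = 4; 4 != 116 -> empty
(29,27): row=0b11101, col=0b11011, row AND col = 0b11001 = 25; 25 != 27 -> empty

Answer: no no no no no no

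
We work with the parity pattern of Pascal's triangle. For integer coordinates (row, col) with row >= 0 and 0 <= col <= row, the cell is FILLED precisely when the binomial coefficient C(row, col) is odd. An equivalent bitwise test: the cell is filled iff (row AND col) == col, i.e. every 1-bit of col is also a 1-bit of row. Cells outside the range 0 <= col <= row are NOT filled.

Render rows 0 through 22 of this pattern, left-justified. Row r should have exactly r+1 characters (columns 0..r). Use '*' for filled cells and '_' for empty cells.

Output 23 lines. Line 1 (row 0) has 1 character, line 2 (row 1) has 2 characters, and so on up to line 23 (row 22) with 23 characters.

Answer: *
**
*_*
****
*___*
**__**
*_*_*_*
********
*_______*
**______**
*_*_____*_*
****____****
*___*___*___*
**__**__**__**
*_*_*_*_*_*_*_*
****************
*_______________*
**______________**
*_*_____________*_*
****____________****
*___*___________*___*
**__**__________**__**
*_*_*_*_________*_*_*_*

Derivation:
r0=0: *
r1=1: **
r2=10: *_*
r3=11: ****
r4=100: *___*
r5=101: **__**
r6=110: *_*_*_*
r7=111: ********
r8=1000: *_______*
r9=1001: **______**
r10=1010: *_*_____*_*
r11=1011: ****____****
r12=1100: *___*___*___*
r13=1101: **__**__**__**
r14=1110: *_*_*_*_*_*_*_*
r15=1111: ****************
r16=10000: *_______________*
r17=10001: **______________**
r18=10010: *_*_____________*_*
r19=10011: ****____________****
r20=10100: *___*___________*___*
r21=10101: **__**__________**__**
r22=10110: *_*_*_*_________*_*_*_*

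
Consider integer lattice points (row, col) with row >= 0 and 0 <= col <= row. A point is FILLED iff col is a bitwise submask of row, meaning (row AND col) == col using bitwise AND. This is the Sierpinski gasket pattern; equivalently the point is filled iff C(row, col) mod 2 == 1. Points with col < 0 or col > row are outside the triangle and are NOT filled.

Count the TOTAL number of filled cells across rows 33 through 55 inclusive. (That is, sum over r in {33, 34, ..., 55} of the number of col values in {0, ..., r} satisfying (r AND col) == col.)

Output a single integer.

Answer: 268

Derivation:
r33=100001 pc2: +4 =4
r34=100010 pc2: +4 =8
r35=100011 pc3: +8 =16
r36=100100 pc2: +4 =20
r37=100101 pc3: +8 =28
r38=100110 pc3: +8 =36
r39=100111 pc4: +16 =52
r40=101000 pc2: +4 =56
r41=101001 pc3: +8 =64
r42=101010 pc3: +8 =72
r43=101011 pc4: +16 =88
r44=101100 pc3: +8 =96
r45=101101 pc4: +16 =112
r46=101110 pc4: +16 =128
r47=101111 pc5: +32 =160
r48=110000 pc2: +4 =164
r49=110001 pc3: +8 =172
r50=110010 pc3: +8 =180
r51=110011 pc4: +16 =196
r52=110100 pc3: +8 =204
r53=110101 pc4: +16 =220
r54=110110 pc4: +16 =236
r55=110111 pc5: +32 =268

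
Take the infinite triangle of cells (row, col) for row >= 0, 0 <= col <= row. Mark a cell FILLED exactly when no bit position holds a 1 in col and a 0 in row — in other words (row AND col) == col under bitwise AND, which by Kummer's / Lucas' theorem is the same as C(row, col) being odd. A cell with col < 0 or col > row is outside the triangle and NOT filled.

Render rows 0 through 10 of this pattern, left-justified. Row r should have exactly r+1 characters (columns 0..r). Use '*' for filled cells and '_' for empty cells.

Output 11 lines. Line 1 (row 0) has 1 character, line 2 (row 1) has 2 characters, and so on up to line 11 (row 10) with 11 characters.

Answer: *
**
*_*
****
*___*
**__**
*_*_*_*
********
*_______*
**______**
*_*_____*_*

Derivation:
r0=0: *
r1=1: **
r2=10: *_*
r3=11: ****
r4=100: *___*
r5=101: **__**
r6=110: *_*_*_*
r7=111: ********
r8=1000: *_______*
r9=1001: **______**
r10=1010: *_*_____*_*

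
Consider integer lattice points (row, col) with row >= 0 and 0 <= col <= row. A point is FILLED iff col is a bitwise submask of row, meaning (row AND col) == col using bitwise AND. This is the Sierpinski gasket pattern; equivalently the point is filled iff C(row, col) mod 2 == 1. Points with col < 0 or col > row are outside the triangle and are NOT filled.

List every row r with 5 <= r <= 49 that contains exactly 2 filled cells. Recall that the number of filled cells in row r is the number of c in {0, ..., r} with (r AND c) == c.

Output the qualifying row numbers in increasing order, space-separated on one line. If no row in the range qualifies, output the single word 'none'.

Answer: 8 16 32

Derivation:
Row r has 2^popcount(r) filled cells, so we need popcount(r) = log2(2) = 1.
Scan r = 5..49 and keep those with exactly 1 one-bits:
r=5=101 popcount=2 -> skip
r=6=110 popcount=2 -> skip
r=7=111 popcount=3 -> skip
r=8=1000 popcount=1 -> KEEP
r=9=1001 popcount=2 -> skip
r=10=1010 popcount=2 -> skip
r=11=1011 popcount=3 -> skip
r=12=1100 popcount=2 -> skip
r=13=1101 popcount=3 -> skip
r=14=1110 popcount=3 -> skip
r=15=1111 popcount=4 -> skip
r=16=10000 popcount=1 -> KEEP
r=17=10001 popcount=2 -> skip
r=18=10010 popcount=2 -> skip
r=19=10011 popcount=3 -> skip
r=20=10100 popcount=2 -> skip
r=21=10101 popcount=3 -> skip
r=22=10110 popcount=3 -> skip
r=23=10111 popcount=4 -> skip
r=24=11000 popcount=2 -> skip
r=25=11001 popcount=3 -> skip
r=26=11010 popcount=3 -> skip
r=27=11011 popcount=4 -> skip
r=28=11100 popcount=3 -> skip
r=29=11101 popcount=4 -> skip
r=30=11110 popcount=4 -> skip
r=31=11111 popcount=5 -> skip
r=32=100000 popcount=1 -> KEEP
r=33=100001 popcount=2 -> skip
r=34=100010 popcount=2 -> skip
r=35=100011 popcount=3 -> skip
r=36=100100 popcount=2 -> skip
r=37=100101 popcount=3 -> skip
r=38=100110 popcount=3 -> skip
r=39=100111 popcount=4 -> skip
r=40=101000 popcount=2 -> skip
r=41=101001 popcount=3 -> skip
r=42=101010 popcount=3 -> skip
r=43=101011 popcount=4 -> skip
r=44=101100 popcount=3 -> skip
r=45=101101 popcount=4 -> skip
r=46=101110 popcount=4 -> skip
r=47=101111 popcount=5 -> skip
r=48=110000 popcount=2 -> skip
r=49=110001 popcount=3 -> skip
Kept rows: 8 16 32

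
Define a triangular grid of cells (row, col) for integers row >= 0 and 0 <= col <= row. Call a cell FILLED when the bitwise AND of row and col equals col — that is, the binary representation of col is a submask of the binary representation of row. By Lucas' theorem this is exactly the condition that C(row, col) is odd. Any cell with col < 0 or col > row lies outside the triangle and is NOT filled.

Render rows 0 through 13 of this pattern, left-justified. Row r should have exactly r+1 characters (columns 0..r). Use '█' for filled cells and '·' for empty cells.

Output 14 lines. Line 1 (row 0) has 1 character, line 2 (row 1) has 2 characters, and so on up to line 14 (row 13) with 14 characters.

r0=0: █
r1=1: ██
r2=10: █·█
r3=11: ████
r4=100: █···█
r5=101: ██··██
r6=110: █·█·█·█
r7=111: ████████
r8=1000: █·······█
r9=1001: ██······██
r10=1010: █·█·····█·█
r11=1011: ████····████
r12=1100: █···█···█···█
r13=1101: ██··██··██··██

Answer: █
██
█·█
████
█···█
██··██
█·█·█·█
████████
█·······█
██······██
█·█·····█·█
████····████
█···█···█···█
██··██··██··██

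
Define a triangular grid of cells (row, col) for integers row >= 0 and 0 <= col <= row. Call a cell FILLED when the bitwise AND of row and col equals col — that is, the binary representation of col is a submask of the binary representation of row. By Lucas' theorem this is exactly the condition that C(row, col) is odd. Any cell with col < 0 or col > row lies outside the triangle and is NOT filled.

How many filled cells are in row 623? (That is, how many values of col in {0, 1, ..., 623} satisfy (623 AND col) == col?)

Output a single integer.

Answer: 128

Derivation:
623 in binary = 1001101111
popcount(623) = number of 1-bits in 1001101111 = 7
A col c satisfies (623 AND c) == c iff every set bit of c is also set in 623; each of the 7 set bits of 623 can independently be on or off in c.
count = 2^7 = 128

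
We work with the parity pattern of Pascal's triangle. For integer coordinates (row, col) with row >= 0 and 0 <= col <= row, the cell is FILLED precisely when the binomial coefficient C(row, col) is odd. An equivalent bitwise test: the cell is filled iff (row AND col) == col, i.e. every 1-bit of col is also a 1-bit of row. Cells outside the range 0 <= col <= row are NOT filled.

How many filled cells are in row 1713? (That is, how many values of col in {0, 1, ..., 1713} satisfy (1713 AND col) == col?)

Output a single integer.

Answer: 64

Derivation:
1713 in binary = 11010110001
popcount(1713) = number of 1-bits in 11010110001 = 6
A col c satisfies (1713 AND c) == c iff every set bit of c is also set in 1713; each of the 6 set bits of 1713 can independently be on or off in c.
count = 2^6 = 64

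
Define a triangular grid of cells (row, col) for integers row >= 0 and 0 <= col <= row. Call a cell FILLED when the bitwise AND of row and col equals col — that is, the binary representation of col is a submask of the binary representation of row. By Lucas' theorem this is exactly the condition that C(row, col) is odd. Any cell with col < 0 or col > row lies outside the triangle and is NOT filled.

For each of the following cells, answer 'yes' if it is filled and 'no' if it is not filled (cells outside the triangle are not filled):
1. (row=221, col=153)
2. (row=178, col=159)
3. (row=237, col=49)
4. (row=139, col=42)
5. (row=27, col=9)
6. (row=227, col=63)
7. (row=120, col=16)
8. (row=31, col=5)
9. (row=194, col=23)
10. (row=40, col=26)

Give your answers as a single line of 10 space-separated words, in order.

Answer: yes no no no yes no yes yes no no

Derivation:
(221,153): row=0b11011101, col=0b10011001, row AND col = 0b10011001 = 153; 153 == 153 -> filled
(178,159): row=0b10110010, col=0b10011111, row AND col = 0b10010010 = 146; 146 != 159 -> empty
(237,49): row=0b11101101, col=0b110001, row AND col = 0b100001 = 33; 33 != 49 -> empty
(139,42): row=0b10001011, col=0b101010, row AND col = 0b1010 = 10; 10 != 42 -> empty
(27,9): row=0b11011, col=0b1001, row AND col = 0b1001 = 9; 9 == 9 -> filled
(227,63): row=0b11100011, col=0b111111, row AND col = 0b100011 = 35; 35 != 63 -> empty
(120,16): row=0b1111000, col=0b10000, row AND col = 0b10000 = 16; 16 == 16 -> filled
(31,5): row=0b11111, col=0b101, row AND col = 0b101 = 5; 5 == 5 -> filled
(194,23): row=0b11000010, col=0b10111, row AND col = 0b10 = 2; 2 != 23 -> empty
(40,26): row=0b101000, col=0b11010, row AND col = 0b1000 = 8; 8 != 26 -> empty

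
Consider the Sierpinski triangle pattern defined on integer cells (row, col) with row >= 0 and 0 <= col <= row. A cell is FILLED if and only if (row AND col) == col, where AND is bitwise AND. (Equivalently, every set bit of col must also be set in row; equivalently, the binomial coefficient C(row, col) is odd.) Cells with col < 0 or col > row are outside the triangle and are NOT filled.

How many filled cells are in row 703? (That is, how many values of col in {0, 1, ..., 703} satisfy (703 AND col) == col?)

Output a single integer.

703 in binary = 1010111111
popcount(703) = number of 1-bits in 1010111111 = 8
A col c satisfies (703 AND c) == c iff every set bit of c is also set in 703; each of the 8 set bits of 703 can independently be on or off in c.
count = 2^8 = 256

Answer: 256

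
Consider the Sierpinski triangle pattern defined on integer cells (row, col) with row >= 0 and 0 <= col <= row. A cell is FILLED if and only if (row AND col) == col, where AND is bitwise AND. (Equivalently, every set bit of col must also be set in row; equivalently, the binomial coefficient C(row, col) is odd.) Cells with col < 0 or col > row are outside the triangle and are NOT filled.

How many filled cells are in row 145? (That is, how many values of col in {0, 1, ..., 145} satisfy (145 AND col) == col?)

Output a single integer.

145 in binary = 10010001
popcount(145) = number of 1-bits in 10010001 = 3
A col c satisfies (145 AND c) == c iff every set bit of c is also set in 145; each of the 3 set bits of 145 can independently be on or off in c.
count = 2^3 = 8

Answer: 8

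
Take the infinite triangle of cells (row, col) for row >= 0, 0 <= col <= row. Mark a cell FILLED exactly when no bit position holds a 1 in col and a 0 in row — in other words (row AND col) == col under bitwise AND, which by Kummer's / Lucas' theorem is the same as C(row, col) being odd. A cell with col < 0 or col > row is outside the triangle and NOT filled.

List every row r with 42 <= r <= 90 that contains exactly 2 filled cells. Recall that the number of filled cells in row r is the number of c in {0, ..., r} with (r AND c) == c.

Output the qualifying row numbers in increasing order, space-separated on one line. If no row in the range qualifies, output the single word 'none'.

Answer: 64

Derivation:
Row r has 2^popcount(r) filled cells, so we need popcount(r) = log2(2) = 1.
Scan r = 42..90 and keep those with exactly 1 one-bits:
r=42=101010 popcount=3 -> skip
r=43=101011 popcount=4 -> skip
r=44=101100 popcount=3 -> skip
r=45=101101 popcount=4 -> skip
r=46=101110 popcount=4 -> skip
r=47=101111 popcount=5 -> skip
r=48=110000 popcount=2 -> skip
r=49=110001 popcount=3 -> skip
r=50=110010 popcount=3 -> skip
r=51=110011 popcount=4 -> skip
r=52=110100 popcount=3 -> skip
r=53=110101 popcount=4 -> skip
r=54=110110 popcount=4 -> skip
r=55=110111 popcount=5 -> skip
r=56=111000 popcount=3 -> skip
r=57=111001 popcount=4 -> skip
r=58=111010 popcount=4 -> skip
r=59=111011 popcount=5 -> skip
r=60=111100 popcount=4 -> skip
r=61=111101 popcount=5 -> skip
r=62=111110 popcount=5 -> skip
r=63=111111 popcount=6 -> skip
r=64=1000000 popcount=1 -> KEEP
r=65=1000001 popcount=2 -> skip
r=66=1000010 popcount=2 -> skip
r=67=1000011 popcount=3 -> skip
r=68=1000100 popcount=2 -> skip
r=69=1000101 popcount=3 -> skip
r=70=1000110 popcount=3 -> skip
r=71=1000111 popcount=4 -> skip
r=72=1001000 popcount=2 -> skip
r=73=1001001 popcount=3 -> skip
r=74=1001010 popcount=3 -> skip
r=75=1001011 popcount=4 -> skip
r=76=1001100 popcount=3 -> skip
r=77=1001101 popcount=4 -> skip
r=78=1001110 popcount=4 -> skip
r=79=1001111 popcount=5 -> skip
r=80=1010000 popcount=2 -> skip
r=81=1010001 popcount=3 -> skip
r=82=1010010 popcount=3 -> skip
r=83=1010011 popcount=4 -> skip
r=84=1010100 popcount=3 -> skip
r=85=1010101 popcount=4 -> skip
r=86=1010110 popcount=4 -> skip
r=87=1010111 popcount=5 -> skip
r=88=1011000 popcount=3 -> skip
r=89=1011001 popcount=4 -> skip
r=90=1011010 popcount=4 -> skip
Kept rows: 64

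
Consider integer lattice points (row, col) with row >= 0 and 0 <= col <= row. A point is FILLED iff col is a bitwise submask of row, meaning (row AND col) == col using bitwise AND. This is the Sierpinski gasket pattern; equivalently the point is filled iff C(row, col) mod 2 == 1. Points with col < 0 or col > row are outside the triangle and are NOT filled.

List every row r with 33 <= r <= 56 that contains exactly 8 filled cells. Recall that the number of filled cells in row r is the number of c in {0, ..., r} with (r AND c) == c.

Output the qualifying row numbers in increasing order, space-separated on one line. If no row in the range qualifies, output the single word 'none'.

Row r has 2^popcount(r) filled cells, so we need popcount(r) = log2(8) = 3.
Scan r = 33..56 and keep those with exactly 3 one-bits:
r=33=100001 popcount=2 -> skip
r=34=100010 popcount=2 -> skip
r=35=100011 popcount=3 -> KEEP
r=36=100100 popcount=2 -> skip
r=37=100101 popcount=3 -> KEEP
r=38=100110 popcount=3 -> KEEP
r=39=100111 popcount=4 -> skip
r=40=101000 popcount=2 -> skip
r=41=101001 popcount=3 -> KEEP
r=42=101010 popcount=3 -> KEEP
r=43=101011 popcount=4 -> skip
r=44=101100 popcount=3 -> KEEP
r=45=101101 popcount=4 -> skip
r=46=101110 popcount=4 -> skip
r=47=101111 popcount=5 -> skip
r=48=110000 popcount=2 -> skip
r=49=110001 popcount=3 -> KEEP
r=50=110010 popcount=3 -> KEEP
r=51=110011 popcount=4 -> skip
r=52=110100 popcount=3 -> KEEP
r=53=110101 popcount=4 -> skip
r=54=110110 popcount=4 -> skip
r=55=110111 popcount=5 -> skip
r=56=111000 popcount=3 -> KEEP
Kept rows: 35 37 38 41 42 44 49 50 52 56

Answer: 35 37 38 41 42 44 49 50 52 56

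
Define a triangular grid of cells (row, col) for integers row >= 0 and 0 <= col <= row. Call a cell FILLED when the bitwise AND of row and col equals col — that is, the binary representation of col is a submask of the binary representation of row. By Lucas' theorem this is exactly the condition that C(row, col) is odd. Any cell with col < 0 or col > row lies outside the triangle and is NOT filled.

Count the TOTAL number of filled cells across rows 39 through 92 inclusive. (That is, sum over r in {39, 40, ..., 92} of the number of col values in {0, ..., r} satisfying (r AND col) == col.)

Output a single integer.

Answer: 806

Derivation:
r39=100111 pc4: +16 =16
r40=101000 pc2: +4 =20
r41=101001 pc3: +8 =28
r42=101010 pc3: +8 =36
r43=101011 pc4: +16 =52
r44=101100 pc3: +8 =60
r45=101101 pc4: +16 =76
r46=101110 pc4: +16 =92
r47=101111 pc5: +32 =124
r48=110000 pc2: +4 =128
r49=110001 pc3: +8 =136
r50=110010 pc3: +8 =144
r51=110011 pc4: +16 =160
r52=110100 pc3: +8 =168
r53=110101 pc4: +16 =184
r54=110110 pc4: +16 =200
r55=110111 pc5: +32 =232
r56=111000 pc3: +8 =240
r57=111001 pc4: +16 =256
r58=111010 pc4: +16 =272
r59=111011 pc5: +32 =304
r60=111100 pc4: +16 =320
r61=111101 pc5: +32 =352
r62=111110 pc5: +32 =384
r63=111111 pc6: +64 =448
r64=1000000 pc1: +2 =450
r65=1000001 pc2: +4 =454
r66=1000010 pc2: +4 =458
r67=1000011 pc3: +8 =466
r68=1000100 pc2: +4 =470
r69=1000101 pc3: +8 =478
r70=1000110 pc3: +8 =486
r71=1000111 pc4: +16 =502
r72=1001000 pc2: +4 =506
r73=1001001 pc3: +8 =514
r74=1001010 pc3: +8 =522
r75=1001011 pc4: +16 =538
r76=1001100 pc3: +8 =546
r77=1001101 pc4: +16 =562
r78=1001110 pc4: +16 =578
r79=1001111 pc5: +32 =610
r80=1010000 pc2: +4 =614
r81=1010001 pc3: +8 =622
r82=1010010 pc3: +8 =630
r83=1010011 pc4: +16 =646
r84=1010100 pc3: +8 =654
r85=1010101 pc4: +16 =670
r86=1010110 pc4: +16 =686
r87=1010111 pc5: +32 =718
r88=1011000 pc3: +8 =726
r89=1011001 pc4: +16 =742
r90=1011010 pc4: +16 =758
r91=1011011 pc5: +32 =790
r92=1011100 pc4: +16 =806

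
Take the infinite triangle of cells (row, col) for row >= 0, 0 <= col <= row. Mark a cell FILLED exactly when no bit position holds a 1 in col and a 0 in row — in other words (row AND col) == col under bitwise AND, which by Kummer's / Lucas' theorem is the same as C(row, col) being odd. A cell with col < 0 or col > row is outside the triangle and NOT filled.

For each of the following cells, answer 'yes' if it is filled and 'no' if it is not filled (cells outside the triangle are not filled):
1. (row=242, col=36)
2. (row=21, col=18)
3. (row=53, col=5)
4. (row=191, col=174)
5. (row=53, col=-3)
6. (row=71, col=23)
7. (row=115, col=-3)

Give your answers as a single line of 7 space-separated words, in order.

Answer: no no yes yes no no no

Derivation:
(242,36): row=0b11110010, col=0b100100, row AND col = 0b100000 = 32; 32 != 36 -> empty
(21,18): row=0b10101, col=0b10010, row AND col = 0b10000 = 16; 16 != 18 -> empty
(53,5): row=0b110101, col=0b101, row AND col = 0b101 = 5; 5 == 5 -> filled
(191,174): row=0b10111111, col=0b10101110, row AND col = 0b10101110 = 174; 174 == 174 -> filled
(53,-3): col outside [0, 53] -> not filled
(71,23): row=0b1000111, col=0b10111, row AND col = 0b111 = 7; 7 != 23 -> empty
(115,-3): col outside [0, 115] -> not filled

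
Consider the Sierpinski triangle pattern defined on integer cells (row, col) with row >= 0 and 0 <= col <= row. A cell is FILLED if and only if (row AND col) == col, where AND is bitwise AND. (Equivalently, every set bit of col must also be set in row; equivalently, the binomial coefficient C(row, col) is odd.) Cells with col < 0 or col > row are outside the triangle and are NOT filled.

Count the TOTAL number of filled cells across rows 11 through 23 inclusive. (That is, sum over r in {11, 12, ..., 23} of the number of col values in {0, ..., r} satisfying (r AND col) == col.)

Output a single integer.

Answer: 98

Derivation:
r11=1011 pc3: +8 =8
r12=1100 pc2: +4 =12
r13=1101 pc3: +8 =20
r14=1110 pc3: +8 =28
r15=1111 pc4: +16 =44
r16=10000 pc1: +2 =46
r17=10001 pc2: +4 =50
r18=10010 pc2: +4 =54
r19=10011 pc3: +8 =62
r20=10100 pc2: +4 =66
r21=10101 pc3: +8 =74
r22=10110 pc3: +8 =82
r23=10111 pc4: +16 =98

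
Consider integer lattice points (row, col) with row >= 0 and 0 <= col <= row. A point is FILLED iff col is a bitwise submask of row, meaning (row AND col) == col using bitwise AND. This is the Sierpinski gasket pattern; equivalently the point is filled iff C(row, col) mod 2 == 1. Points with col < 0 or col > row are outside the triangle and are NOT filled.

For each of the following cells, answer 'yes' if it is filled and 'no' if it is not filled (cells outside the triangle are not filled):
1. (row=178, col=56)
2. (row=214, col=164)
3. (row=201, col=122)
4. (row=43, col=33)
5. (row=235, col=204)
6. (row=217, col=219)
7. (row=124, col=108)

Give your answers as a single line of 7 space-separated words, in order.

Answer: no no no yes no no yes

Derivation:
(178,56): row=0b10110010, col=0b111000, row AND col = 0b110000 = 48; 48 != 56 -> empty
(214,164): row=0b11010110, col=0b10100100, row AND col = 0b10000100 = 132; 132 != 164 -> empty
(201,122): row=0b11001001, col=0b1111010, row AND col = 0b1001000 = 72; 72 != 122 -> empty
(43,33): row=0b101011, col=0b100001, row AND col = 0b100001 = 33; 33 == 33 -> filled
(235,204): row=0b11101011, col=0b11001100, row AND col = 0b11001000 = 200; 200 != 204 -> empty
(217,219): col outside [0, 217] -> not filled
(124,108): row=0b1111100, col=0b1101100, row AND col = 0b1101100 = 108; 108 == 108 -> filled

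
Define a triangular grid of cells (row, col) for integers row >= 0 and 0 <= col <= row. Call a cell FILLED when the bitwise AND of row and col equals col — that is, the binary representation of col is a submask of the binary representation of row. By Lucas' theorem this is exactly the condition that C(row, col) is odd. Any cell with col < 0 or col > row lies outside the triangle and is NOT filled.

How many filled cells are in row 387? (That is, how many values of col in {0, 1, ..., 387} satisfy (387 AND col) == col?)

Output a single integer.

387 in binary = 110000011
popcount(387) = number of 1-bits in 110000011 = 4
A col c satisfies (387 AND c) == c iff every set bit of c is also set in 387; each of the 4 set bits of 387 can independently be on or off in c.
count = 2^4 = 16

Answer: 16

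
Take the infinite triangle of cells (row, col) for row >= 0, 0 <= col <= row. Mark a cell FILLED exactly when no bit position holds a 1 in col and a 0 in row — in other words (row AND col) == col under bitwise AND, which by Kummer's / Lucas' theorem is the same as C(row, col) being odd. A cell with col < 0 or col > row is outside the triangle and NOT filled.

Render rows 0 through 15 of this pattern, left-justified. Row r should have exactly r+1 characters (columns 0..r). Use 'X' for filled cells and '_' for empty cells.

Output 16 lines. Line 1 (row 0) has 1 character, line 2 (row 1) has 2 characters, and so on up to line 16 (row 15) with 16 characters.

r0=0: X
r1=1: XX
r2=10: X_X
r3=11: XXXX
r4=100: X___X
r5=101: XX__XX
r6=110: X_X_X_X
r7=111: XXXXXXXX
r8=1000: X_______X
r9=1001: XX______XX
r10=1010: X_X_____X_X
r11=1011: XXXX____XXXX
r12=1100: X___X___X___X
r13=1101: XX__XX__XX__XX
r14=1110: X_X_X_X_X_X_X_X
r15=1111: XXXXXXXXXXXXXXXX

Answer: X
XX
X_X
XXXX
X___X
XX__XX
X_X_X_X
XXXXXXXX
X_______X
XX______XX
X_X_____X_X
XXXX____XXXX
X___X___X___X
XX__XX__XX__XX
X_X_X_X_X_X_X_X
XXXXXXXXXXXXXXXX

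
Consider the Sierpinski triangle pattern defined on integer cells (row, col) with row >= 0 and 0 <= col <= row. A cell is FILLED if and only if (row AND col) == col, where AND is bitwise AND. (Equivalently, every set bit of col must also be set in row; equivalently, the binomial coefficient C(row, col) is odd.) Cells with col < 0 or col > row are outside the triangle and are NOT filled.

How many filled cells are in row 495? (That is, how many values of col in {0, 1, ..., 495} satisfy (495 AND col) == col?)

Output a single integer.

495 in binary = 111101111
popcount(495) = number of 1-bits in 111101111 = 8
A col c satisfies (495 AND c) == c iff every set bit of c is also set in 495; each of the 8 set bits of 495 can independently be on or off in c.
count = 2^8 = 256

Answer: 256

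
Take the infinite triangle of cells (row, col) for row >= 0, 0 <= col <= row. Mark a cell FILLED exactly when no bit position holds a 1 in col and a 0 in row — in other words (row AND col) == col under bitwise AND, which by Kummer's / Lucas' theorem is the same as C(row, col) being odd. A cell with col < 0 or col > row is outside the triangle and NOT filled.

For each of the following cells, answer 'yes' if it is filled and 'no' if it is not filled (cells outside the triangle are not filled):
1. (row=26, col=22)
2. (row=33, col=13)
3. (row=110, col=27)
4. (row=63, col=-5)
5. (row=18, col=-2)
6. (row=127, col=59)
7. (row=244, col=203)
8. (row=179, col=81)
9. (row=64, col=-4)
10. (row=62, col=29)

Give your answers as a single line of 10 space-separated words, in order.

(26,22): row=0b11010, col=0b10110, row AND col = 0b10010 = 18; 18 != 22 -> empty
(33,13): row=0b100001, col=0b1101, row AND col = 0b1 = 1; 1 != 13 -> empty
(110,27): row=0b1101110, col=0b11011, row AND col = 0b1010 = 10; 10 != 27 -> empty
(63,-5): col outside [0, 63] -> not filled
(18,-2): col outside [0, 18] -> not filled
(127,59): row=0b1111111, col=0b111011, row AND col = 0b111011 = 59; 59 == 59 -> filled
(244,203): row=0b11110100, col=0b11001011, row AND col = 0b11000000 = 192; 192 != 203 -> empty
(179,81): row=0b10110011, col=0b1010001, row AND col = 0b10001 = 17; 17 != 81 -> empty
(64,-4): col outside [0, 64] -> not filled
(62,29): row=0b111110, col=0b11101, row AND col = 0b11100 = 28; 28 != 29 -> empty

Answer: no no no no no yes no no no no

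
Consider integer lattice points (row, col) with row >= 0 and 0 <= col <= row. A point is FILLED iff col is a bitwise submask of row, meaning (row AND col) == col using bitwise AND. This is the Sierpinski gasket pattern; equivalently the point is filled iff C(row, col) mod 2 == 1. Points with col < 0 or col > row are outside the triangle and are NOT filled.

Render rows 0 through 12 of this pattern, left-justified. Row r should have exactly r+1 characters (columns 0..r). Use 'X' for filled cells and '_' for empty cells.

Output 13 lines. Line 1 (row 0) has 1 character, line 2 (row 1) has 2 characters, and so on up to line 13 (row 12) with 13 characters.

Answer: X
XX
X_X
XXXX
X___X
XX__XX
X_X_X_X
XXXXXXXX
X_______X
XX______XX
X_X_____X_X
XXXX____XXXX
X___X___X___X

Derivation:
r0=0: X
r1=1: XX
r2=10: X_X
r3=11: XXXX
r4=100: X___X
r5=101: XX__XX
r6=110: X_X_X_X
r7=111: XXXXXXXX
r8=1000: X_______X
r9=1001: XX______XX
r10=1010: X_X_____X_X
r11=1011: XXXX____XXXX
r12=1100: X___X___X___X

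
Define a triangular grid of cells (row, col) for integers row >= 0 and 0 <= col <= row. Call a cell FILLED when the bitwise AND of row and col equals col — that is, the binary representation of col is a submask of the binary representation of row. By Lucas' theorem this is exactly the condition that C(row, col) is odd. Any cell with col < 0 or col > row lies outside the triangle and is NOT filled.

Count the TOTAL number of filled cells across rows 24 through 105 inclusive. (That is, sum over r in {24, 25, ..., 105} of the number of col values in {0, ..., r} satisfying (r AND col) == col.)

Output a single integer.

r24=11000 pc2: +4 =4
r25=11001 pc3: +8 =12
r26=11010 pc3: +8 =20
r27=11011 pc4: +16 =36
r28=11100 pc3: +8 =44
r29=11101 pc4: +16 =60
r30=11110 pc4: +16 =76
r31=11111 pc5: +32 =108
r32=100000 pc1: +2 =110
r33=100001 pc2: +4 =114
r34=100010 pc2: +4 =118
r35=100011 pc3: +8 =126
r36=100100 pc2: +4 =130
r37=100101 pc3: +8 =138
r38=100110 pc3: +8 =146
r39=100111 pc4: +16 =162
r40=101000 pc2: +4 =166
r41=101001 pc3: +8 =174
r42=101010 pc3: +8 =182
r43=101011 pc4: +16 =198
r44=101100 pc3: +8 =206
r45=101101 pc4: +16 =222
r46=101110 pc4: +16 =238
r47=101111 pc5: +32 =270
r48=110000 pc2: +4 =274
r49=110001 pc3: +8 =282
r50=110010 pc3: +8 =290
r51=110011 pc4: +16 =306
r52=110100 pc3: +8 =314
r53=110101 pc4: +16 =330
r54=110110 pc4: +16 =346
r55=110111 pc5: +32 =378
r56=111000 pc3: +8 =386
r57=111001 pc4: +16 =402
r58=111010 pc4: +16 =418
r59=111011 pc5: +32 =450
r60=111100 pc4: +16 =466
r61=111101 pc5: +32 =498
r62=111110 pc5: +32 =530
r63=111111 pc6: +64 =594
r64=1000000 pc1: +2 =596
r65=1000001 pc2: +4 =600
r66=1000010 pc2: +4 =604
r67=1000011 pc3: +8 =612
r68=1000100 pc2: +4 =616
r69=1000101 pc3: +8 =624
r70=1000110 pc3: +8 =632
r71=1000111 pc4: +16 =648
r72=1001000 pc2: +4 =652
r73=1001001 pc3: +8 =660
r74=1001010 pc3: +8 =668
r75=1001011 pc4: +16 =684
r76=1001100 pc3: +8 =692
r77=1001101 pc4: +16 =708
r78=1001110 pc4: +16 =724
r79=1001111 pc5: +32 =756
r80=1010000 pc2: +4 =760
r81=1010001 pc3: +8 =768
r82=1010010 pc3: +8 =776
r83=1010011 pc4: +16 =792
r84=1010100 pc3: +8 =800
r85=1010101 pc4: +16 =816
r86=1010110 pc4: +16 =832
r87=1010111 pc5: +32 =864
r88=1011000 pc3: +8 =872
r89=1011001 pc4: +16 =888
r90=1011010 pc4: +16 =904
r91=1011011 pc5: +32 =936
r92=1011100 pc4: +16 =952
r93=1011101 pc5: +32 =984
r94=1011110 pc5: +32 =1016
r95=1011111 pc6: +64 =1080
r96=1100000 pc2: +4 =1084
r97=1100001 pc3: +8 =1092
r98=1100010 pc3: +8 =1100
r99=1100011 pc4: +16 =1116
r100=1100100 pc3: +8 =1124
r101=1100101 pc4: +16 =1140
r102=1100110 pc4: +16 =1156
r103=1100111 pc5: +32 =1188
r104=1101000 pc3: +8 =1196
r105=1101001 pc4: +16 =1212

Answer: 1212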